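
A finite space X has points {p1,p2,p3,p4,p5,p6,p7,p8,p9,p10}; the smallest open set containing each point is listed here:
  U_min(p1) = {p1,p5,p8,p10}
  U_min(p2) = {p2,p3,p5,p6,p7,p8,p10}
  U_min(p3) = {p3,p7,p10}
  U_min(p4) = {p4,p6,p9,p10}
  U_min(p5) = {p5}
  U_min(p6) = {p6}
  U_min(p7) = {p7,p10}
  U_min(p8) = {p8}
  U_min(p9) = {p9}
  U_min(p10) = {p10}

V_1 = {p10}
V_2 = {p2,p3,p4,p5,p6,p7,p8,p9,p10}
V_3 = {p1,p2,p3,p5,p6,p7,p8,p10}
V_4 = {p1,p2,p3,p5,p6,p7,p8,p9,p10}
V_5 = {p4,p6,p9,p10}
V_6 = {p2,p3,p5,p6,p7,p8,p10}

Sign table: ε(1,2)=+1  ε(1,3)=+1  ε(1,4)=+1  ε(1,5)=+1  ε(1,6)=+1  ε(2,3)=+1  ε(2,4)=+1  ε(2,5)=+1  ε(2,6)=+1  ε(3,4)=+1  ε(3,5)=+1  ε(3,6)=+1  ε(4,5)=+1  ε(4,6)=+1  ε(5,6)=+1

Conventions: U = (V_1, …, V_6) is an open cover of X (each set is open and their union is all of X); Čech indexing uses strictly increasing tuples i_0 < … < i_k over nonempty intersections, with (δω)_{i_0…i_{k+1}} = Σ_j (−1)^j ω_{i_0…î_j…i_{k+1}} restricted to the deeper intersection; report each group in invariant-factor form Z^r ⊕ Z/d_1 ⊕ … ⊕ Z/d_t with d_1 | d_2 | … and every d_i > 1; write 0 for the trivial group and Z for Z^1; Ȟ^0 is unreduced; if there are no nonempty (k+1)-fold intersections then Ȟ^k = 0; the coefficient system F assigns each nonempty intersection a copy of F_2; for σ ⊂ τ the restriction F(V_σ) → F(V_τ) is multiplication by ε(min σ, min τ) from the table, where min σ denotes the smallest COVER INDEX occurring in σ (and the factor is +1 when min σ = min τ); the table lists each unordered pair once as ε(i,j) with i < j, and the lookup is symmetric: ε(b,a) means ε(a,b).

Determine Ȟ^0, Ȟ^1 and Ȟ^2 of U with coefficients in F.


Ȟ^0(U;F) ≅ Z/2,  Ȟ^1(U;F) ≅ 0,  Ȟ^2(U;F) ≅ 0

nerve simplices:
  V12={p10} V13={p10} V14={p10} V15={p10} V16={p10} V23={p2,p3,p5,p6,p7,p8,p10} V24={p2,p3,p5,p6,p7,p8,p9,p10} V25={p4,p6,p9,p10} V26={p2,p3,p5,p6,p7,p8,p10} V34={p1,p2,p3,p5,p6,p7,p8,p10} V35={p6,p10} V36={p2,p3,p5,p6,p7,p8,p10} V45={p6,p9,p10} V46={p2,p3,p5,p6,p7,p8,p10} V56={p6,p10}
  V123={p10} V124={p10} V125={p10} V126={p10} V134={p10} V135={p10} V136={p10} V145={p10} V146={p10} V156={p10} V234={p2,p3,p5,p6,p7,p8,p10} V235={p6,p10} V236={p2,p3,p5,p6,p7,p8,p10} V245={p6,p9,p10} V246={p2,p3,p5,p6,p7,p8,p10} V256={p6,p10} V345={p6,p10} V346={p2,p3,p5,p6,p7,p8,p10} V356={p6,p10} V456={p6,p10}
  V1234={p10} V1235={p10} V1236={p10} V1245={p10} V1246={p10} V1256={p10} V1345={p10} V1346={p10} V1356={p10} V1456={p10} V2345={p6,p10} V2346={p2,p3,p5,p6,p7,p8,p10} V2356={p6,p10} V2456={p6,p10} V3456={p6,p10}
  V12345={p10} V12346={p10} V12356={p10} V12456={p10} V13456={p10} V23456={p6,p10}
  V123456={p10}
C dims 6,15,20,15; δ0: rk_F2 5; δ1: rk_F2 10; δ2: rk_F2 10
degree 0: 6−5−0 = 1 → Ȟ^0 ≅ Z/2
degree 1: 15−10−5 = 0 → Ȟ^1 ≅ 0
degree 2: 20−10−10 = 0 → Ȟ^2 ≅ 0


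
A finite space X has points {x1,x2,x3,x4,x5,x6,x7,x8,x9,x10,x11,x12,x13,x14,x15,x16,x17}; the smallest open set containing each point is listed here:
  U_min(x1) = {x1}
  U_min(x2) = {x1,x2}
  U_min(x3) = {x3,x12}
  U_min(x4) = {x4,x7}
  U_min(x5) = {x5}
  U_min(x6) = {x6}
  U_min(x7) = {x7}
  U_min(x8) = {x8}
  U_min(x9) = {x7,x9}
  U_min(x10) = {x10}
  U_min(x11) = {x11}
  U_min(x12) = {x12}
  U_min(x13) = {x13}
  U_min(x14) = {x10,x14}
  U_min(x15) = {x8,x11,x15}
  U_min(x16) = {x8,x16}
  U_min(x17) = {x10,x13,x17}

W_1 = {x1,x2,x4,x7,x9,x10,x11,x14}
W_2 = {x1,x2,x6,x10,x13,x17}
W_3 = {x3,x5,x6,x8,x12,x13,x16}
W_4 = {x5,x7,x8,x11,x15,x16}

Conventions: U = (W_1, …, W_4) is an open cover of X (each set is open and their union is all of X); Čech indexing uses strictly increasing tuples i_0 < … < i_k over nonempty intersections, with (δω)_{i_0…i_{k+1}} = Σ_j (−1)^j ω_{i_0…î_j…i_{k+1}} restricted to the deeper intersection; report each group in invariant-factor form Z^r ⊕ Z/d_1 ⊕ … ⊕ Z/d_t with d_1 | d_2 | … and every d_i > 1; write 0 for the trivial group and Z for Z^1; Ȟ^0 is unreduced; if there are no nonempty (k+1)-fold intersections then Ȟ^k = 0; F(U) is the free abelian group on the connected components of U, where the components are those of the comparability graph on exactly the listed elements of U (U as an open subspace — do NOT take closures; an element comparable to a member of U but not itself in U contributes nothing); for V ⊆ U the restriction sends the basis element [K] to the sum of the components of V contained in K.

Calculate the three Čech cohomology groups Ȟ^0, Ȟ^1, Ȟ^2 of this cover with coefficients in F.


cover nerve:
  W12={x1,x2,x10} W14={x7,x11} W23={x6,x13} W34={x5,x8,x16}
components per intersection:
  W1: {x1,x2} {x4,x7,x9} {x10,x14} {x11}
  W2: {x1,x2} {x6} {x10,x13,x17}
  W3: {x3,x12} {x5} {x6} {x8,x16} {x13}
  W4: {x5} {x7} {x8,x11,x15,x16}
  W12: {x1,x2} {x10}
  W14: {x7} {x11}
  W23: {x6} {x13}
  W34: {x5} {x8,x16}
C dims 15,8; δ0: rk 8, SNF 1^8
Ȟ^0: (15−8)−0=7 ⇒ Z^7
Ȟ^1: (8−0)−8=0 ⇒ 0
Ȟ^2: (0−0)−0=0 ⇒ 0

Ȟ^0(U;F) ≅ Z^7, Ȟ^1(U;F) ≅ 0 and Ȟ^2(U;F) ≅ 0


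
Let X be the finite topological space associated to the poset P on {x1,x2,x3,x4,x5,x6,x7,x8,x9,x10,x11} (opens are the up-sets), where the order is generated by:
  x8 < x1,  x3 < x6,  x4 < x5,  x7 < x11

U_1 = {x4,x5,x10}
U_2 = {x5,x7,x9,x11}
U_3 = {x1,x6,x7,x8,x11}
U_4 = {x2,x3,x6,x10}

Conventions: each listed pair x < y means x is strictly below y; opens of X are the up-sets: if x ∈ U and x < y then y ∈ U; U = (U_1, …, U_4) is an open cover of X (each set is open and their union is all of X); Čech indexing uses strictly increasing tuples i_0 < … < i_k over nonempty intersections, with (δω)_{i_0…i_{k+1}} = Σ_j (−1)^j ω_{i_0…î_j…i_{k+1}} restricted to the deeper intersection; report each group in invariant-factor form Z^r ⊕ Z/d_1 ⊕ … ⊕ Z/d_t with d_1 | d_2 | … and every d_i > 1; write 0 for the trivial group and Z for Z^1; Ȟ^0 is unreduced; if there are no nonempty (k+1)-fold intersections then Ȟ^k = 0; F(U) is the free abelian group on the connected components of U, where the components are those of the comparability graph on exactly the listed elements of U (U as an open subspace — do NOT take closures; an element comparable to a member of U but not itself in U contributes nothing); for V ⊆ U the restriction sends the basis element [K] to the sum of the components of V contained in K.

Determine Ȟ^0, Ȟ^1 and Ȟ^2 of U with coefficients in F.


Ȟ^0 ≅ Z^7, Ȟ^1 ≅ 0 and Ȟ^2 ≅ 0

nonempty overlaps:
  U12={x5} U14={x10} U23={x7,x11} U34={x6}
components per intersection:
  U1: {x4,x5} {x10}
  U2: {x5} {x7,x11} {x9}
  U3: {x1,x8} {x6} {x7,x11}
  U4: {x2} {x3,x6} {x10}
  U12: {x5}
  U14: {x10}
  U23: {x7,x11}
  U34: {x6}
C dims 11,4; δ0: rk 4, SNF 1^4
degree 0: 11−4−0 = 7 → Ȟ^0 ≅ Z^7
degree 1: 4−0−4 = 0 → Ȟ^1 ≅ 0
degree 2: 0−0−0 = 0 → Ȟ^2 ≅ 0


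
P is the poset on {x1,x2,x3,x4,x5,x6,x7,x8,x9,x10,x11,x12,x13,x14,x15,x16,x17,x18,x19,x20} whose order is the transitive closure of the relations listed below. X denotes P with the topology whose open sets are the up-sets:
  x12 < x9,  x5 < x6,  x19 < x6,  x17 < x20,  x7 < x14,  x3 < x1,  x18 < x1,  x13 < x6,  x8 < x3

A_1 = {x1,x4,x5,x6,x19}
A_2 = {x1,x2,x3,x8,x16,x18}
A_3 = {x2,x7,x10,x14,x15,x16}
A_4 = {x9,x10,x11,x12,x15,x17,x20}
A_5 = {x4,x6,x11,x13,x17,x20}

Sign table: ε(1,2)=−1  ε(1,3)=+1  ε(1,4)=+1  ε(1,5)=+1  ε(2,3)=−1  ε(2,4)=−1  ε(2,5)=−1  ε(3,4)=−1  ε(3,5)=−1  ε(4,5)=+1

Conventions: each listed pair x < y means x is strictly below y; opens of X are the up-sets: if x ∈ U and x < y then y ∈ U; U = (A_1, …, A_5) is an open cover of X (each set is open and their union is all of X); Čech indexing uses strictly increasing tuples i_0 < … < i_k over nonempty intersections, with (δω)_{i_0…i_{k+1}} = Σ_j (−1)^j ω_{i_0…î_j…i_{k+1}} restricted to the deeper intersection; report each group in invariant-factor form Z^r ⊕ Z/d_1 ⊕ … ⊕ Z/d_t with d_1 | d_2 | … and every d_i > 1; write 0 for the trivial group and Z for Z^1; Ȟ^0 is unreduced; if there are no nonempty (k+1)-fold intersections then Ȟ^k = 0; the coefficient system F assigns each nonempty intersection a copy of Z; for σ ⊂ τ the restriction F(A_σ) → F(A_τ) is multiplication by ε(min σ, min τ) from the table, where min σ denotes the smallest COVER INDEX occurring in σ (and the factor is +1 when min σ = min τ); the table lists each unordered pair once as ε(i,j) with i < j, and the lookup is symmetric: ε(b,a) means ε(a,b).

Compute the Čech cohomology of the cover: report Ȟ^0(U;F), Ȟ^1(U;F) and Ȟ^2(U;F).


Ȟ^0 = 0, Ȟ^1 = Z/2, Ȟ^2 = 0

nerve simplices:
  A12={x1} A15={x4,x6} A23={x2,x16} A34={x10,x15} A45={x11,x17,x20}
C dims 5,5; δ0: rk 5, SNF 1^4·2
degree 0: 5−5−0 = 0 → Ȟ^0 ≅ 0
degree 1: 5−0−5 = 0 plus torsion [2] → Ȟ^1 ≅ Z/2
degree 2: 0−0−0 = 0 → Ȟ^2 ≅ 0


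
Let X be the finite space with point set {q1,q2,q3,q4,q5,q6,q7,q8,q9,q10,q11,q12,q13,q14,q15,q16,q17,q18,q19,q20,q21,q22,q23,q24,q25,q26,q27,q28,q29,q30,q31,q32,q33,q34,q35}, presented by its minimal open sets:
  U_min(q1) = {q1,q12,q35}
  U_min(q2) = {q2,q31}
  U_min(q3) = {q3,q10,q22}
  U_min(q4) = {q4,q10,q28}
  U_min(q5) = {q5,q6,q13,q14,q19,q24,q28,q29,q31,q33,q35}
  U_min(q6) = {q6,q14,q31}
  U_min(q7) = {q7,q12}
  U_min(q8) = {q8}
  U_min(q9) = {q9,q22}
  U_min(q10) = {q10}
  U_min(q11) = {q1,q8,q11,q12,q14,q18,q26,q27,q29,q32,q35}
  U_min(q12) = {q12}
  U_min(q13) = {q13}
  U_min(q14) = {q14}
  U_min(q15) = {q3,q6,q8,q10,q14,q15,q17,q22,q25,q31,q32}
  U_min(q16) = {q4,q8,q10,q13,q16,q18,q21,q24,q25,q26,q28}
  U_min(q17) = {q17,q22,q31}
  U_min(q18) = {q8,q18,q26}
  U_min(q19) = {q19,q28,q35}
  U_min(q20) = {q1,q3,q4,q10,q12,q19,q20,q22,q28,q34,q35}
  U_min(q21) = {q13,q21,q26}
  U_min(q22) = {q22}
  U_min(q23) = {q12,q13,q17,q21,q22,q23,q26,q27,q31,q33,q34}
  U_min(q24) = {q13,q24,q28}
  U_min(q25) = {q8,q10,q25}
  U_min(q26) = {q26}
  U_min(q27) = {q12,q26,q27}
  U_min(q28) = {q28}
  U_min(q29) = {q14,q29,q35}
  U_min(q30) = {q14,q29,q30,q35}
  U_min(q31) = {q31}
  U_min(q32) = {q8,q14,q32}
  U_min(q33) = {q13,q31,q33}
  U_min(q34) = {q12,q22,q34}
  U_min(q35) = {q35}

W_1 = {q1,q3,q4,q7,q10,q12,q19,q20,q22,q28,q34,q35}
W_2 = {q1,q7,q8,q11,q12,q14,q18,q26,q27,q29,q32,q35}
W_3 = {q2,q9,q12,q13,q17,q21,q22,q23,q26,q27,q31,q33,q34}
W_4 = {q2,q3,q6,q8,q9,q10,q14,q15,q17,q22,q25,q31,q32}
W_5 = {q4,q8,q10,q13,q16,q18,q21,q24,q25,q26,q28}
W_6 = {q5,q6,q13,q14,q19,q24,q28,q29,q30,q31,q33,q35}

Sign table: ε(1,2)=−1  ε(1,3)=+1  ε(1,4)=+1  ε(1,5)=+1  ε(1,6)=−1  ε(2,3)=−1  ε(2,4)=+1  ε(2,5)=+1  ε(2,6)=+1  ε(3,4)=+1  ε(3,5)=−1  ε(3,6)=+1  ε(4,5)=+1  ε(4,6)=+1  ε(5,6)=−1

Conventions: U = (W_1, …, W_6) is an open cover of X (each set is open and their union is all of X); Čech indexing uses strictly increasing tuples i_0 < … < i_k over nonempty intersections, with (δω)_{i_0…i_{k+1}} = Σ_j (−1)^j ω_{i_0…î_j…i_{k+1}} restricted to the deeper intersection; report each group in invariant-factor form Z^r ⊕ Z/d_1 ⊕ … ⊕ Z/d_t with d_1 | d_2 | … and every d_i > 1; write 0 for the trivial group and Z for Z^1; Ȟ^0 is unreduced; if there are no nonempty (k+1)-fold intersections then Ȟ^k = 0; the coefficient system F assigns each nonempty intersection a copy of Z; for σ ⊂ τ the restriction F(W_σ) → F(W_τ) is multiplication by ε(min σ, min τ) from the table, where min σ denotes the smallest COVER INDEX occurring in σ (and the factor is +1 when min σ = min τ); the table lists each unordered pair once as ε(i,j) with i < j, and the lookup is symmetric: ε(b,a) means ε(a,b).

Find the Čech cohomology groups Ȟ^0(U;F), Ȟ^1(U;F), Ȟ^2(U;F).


nonempty overlaps:
  W12={q1,q7,q12,q35} W13={q12,q22,q34} W14={q3,q10,q22} W15={q4,q10,q28} W16={q19,q28,q35} W23={q12,q26,q27} W24={q8,q14,q32} W25={q8,q18,q26} W26={q14,q29,q35} W34={q2,q9,q17,q22,q31} W35={q13,q21,q26} W36={q13,q31,q33} W45={q8,q10,q25} W46={q6,q14,q31} W56={q13,q24,q28}
  W123={q12} W126={q35} W134={q22} W145={q10} W156={q28} W235={q26} W245={q8} W246={q14} W346={q31} W356={q13}
C dims 6,15,10; δ0: rk 6, SNF 1^5·2; δ1: rk 9, SNF 1^9
degree 0: 6−6−0 = 0 → Ȟ^0 ≅ 0
degree 1: 15−9−6 = 0 plus torsion [2] → Ȟ^1 ≅ Z/2
degree 2: 10−0−9 = 1 → Ȟ^2 ≅ Z

Ȟ^0 ≅ 0,  Ȟ^1 ≅ Z/2,  Ȟ^2 ≅ Z


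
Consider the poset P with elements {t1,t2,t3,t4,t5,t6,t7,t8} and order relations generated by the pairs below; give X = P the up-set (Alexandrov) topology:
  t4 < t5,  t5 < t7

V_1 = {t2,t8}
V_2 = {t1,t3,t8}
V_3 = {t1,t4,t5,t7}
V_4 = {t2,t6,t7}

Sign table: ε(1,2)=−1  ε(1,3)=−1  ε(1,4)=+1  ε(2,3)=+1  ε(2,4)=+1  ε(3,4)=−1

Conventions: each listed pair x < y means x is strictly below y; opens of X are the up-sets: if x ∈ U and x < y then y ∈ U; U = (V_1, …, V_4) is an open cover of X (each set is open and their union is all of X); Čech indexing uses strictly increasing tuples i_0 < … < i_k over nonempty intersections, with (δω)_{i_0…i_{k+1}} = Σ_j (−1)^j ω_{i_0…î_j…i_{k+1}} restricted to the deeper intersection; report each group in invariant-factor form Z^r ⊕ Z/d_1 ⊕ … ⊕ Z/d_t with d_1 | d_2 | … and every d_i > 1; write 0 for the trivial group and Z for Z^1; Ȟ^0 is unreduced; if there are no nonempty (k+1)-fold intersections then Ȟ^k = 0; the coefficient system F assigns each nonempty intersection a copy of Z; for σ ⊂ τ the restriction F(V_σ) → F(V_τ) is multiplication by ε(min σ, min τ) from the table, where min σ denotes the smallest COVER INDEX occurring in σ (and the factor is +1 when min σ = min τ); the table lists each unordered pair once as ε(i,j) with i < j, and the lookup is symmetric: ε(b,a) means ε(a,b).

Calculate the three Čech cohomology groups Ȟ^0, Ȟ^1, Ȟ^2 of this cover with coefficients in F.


Ȟ^0 ≅ Z, Ȟ^1 ≅ Z, Ȟ^2 ≅ 0

nerve simplices:
  V12={t8} V14={t2} V23={t1} V34={t7}
C dims 4,4; δ0: rk 3, SNF 1^3
degree 0: 4−3−0 = 1 → Ȟ^0 ≅ Z
degree 1: 4−0−3 = 1 → Ȟ^1 ≅ Z
degree 2: 0−0−0 = 0 → Ȟ^2 ≅ 0


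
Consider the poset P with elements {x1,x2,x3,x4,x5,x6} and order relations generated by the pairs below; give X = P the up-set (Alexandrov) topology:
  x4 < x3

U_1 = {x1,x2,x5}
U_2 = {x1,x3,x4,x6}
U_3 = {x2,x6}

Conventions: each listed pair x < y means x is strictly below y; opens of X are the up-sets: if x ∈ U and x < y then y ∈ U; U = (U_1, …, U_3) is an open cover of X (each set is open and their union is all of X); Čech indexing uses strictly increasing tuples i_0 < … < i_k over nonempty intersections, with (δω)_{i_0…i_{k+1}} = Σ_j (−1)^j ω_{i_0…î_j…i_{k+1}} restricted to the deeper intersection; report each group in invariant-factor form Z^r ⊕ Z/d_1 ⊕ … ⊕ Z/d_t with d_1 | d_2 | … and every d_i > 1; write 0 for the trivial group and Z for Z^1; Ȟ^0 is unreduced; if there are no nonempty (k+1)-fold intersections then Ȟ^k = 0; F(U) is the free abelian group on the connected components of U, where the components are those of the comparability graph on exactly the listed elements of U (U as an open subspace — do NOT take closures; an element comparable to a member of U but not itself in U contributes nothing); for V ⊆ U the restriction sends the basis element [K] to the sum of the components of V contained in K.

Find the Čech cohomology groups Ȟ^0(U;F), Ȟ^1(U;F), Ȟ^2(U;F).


nonempty overlaps:
  U12={x1} U13={x2} U23={x6}
components per intersection:
  U1: {x1} {x2} {x5}
  U2: {x1} {x3,x4} {x6}
  U3: {x2} {x6}
  U12: {x1}
  U13: {x2}
  U23: {x6}
C dims 8,3; δ0: rk 3, SNF 1^3
degree 0: 8−3−0 = 5 → Ȟ^0 ≅ Z^5
degree 1: 3−0−3 = 0 → Ȟ^1 ≅ 0
degree 2: 0−0−0 = 0 → Ȟ^2 ≅ 0

Ȟ^0(U;F) ≅ Z^5, Ȟ^1(U;F) ≅ 0, Ȟ^2(U;F) ≅ 0


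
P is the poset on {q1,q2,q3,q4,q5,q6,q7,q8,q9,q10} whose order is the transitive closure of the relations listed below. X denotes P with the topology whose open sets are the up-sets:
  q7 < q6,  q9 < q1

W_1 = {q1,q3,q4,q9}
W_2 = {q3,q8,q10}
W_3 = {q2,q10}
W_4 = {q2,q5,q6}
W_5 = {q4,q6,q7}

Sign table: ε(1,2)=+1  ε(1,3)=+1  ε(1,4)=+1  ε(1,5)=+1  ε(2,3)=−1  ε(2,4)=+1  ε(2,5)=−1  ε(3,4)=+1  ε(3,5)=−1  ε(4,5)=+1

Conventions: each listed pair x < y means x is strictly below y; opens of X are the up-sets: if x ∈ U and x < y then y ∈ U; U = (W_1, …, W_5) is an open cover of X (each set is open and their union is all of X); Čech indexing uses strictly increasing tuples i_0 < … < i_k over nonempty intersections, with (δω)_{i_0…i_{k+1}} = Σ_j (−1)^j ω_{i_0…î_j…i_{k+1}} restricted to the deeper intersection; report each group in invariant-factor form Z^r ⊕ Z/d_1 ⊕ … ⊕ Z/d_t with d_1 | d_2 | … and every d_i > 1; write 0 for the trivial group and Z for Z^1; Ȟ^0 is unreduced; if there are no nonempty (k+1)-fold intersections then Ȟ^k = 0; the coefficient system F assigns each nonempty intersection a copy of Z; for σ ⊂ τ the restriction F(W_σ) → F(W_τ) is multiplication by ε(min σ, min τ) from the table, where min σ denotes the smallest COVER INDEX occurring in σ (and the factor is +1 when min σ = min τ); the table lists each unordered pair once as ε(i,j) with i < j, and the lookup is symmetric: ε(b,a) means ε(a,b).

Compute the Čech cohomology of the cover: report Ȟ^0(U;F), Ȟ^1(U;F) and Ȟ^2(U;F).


Ȟ^0(U;F) ≅ 0, Ȟ^1(U;F) ≅ Z/2, Ȟ^2(U;F) ≅ 0

nerve of the cover:
  W12={q3} W15={q4} W23={q10} W34={q2} W45={q6}
C dims 5,5; δ0: rk 5, SNF 1^4·2
Ȟ^0 = (5 − 5) − 0 = 0, so Ȟ^0 ≅ 0
Ȟ^1 = (5 − 0) − 5 = 0 plus torsion [2], so Ȟ^1 ≅ Z/2
Ȟ^2 = (0 − 0) − 0 = 0, so Ȟ^2 ≅ 0


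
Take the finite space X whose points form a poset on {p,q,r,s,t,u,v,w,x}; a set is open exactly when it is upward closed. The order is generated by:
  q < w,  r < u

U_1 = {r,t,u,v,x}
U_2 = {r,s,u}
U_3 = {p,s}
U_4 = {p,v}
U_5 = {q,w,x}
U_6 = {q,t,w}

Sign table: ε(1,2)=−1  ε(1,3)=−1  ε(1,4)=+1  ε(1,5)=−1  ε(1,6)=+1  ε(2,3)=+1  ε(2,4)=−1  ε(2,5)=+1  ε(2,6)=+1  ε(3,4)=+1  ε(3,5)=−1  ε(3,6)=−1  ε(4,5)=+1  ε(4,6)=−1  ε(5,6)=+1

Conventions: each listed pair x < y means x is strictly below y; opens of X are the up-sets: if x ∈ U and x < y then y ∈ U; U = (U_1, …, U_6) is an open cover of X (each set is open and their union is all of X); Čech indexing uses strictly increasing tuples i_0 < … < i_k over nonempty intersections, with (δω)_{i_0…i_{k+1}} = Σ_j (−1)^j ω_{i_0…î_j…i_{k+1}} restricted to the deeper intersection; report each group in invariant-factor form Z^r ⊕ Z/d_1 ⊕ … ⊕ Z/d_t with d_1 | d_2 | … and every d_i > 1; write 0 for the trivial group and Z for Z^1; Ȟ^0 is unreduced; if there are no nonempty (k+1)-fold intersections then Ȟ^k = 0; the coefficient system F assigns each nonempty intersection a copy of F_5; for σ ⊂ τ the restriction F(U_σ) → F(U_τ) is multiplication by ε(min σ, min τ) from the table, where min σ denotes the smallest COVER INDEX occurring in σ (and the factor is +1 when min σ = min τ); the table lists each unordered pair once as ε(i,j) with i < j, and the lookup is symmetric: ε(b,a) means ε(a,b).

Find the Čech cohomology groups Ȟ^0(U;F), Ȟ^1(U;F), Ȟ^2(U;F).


intersection data:
  U12={r,u} U14={v} U15={x} U16={t} U23={s} U34={p} U56={q,w}
C dims 6,7; δ0: rk_F5 6
Ȟ^0 = (6 − 6) − 0 = 0, so Ȟ^0 ≅ 0
Ȟ^1 = (7 − 0) − 6 = 1, so Ȟ^1 ≅ Z/5
Ȟ^2 = (0 − 0) − 0 = 0, so Ȟ^2 ≅ 0

Ȟ^0(U;F) ≅ 0; Ȟ^1(U;F) ≅ Z/5; Ȟ^2(U;F) ≅ 0


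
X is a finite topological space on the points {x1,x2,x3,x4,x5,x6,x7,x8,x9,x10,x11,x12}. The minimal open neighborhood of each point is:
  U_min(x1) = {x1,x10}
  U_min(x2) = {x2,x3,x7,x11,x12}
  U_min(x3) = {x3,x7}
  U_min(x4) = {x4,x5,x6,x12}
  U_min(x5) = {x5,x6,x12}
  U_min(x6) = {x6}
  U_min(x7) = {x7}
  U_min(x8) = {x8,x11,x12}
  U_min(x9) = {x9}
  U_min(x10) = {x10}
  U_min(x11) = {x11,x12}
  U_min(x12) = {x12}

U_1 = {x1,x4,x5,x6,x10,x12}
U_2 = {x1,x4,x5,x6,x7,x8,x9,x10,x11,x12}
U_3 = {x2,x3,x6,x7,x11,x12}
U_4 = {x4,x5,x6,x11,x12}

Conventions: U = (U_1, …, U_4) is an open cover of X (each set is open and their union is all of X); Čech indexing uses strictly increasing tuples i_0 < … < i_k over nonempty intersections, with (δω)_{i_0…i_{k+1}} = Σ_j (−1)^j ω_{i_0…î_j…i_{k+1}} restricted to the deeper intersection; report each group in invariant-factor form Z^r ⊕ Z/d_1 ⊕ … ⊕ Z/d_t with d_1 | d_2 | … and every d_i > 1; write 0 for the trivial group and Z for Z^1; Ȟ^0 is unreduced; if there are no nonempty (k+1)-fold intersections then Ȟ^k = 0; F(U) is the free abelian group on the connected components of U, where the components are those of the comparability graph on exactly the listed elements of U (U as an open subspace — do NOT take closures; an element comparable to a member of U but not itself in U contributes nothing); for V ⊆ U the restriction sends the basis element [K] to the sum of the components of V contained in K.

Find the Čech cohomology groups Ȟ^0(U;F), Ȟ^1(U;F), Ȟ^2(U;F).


Ȟ^0 = Z^3,  Ȟ^1 = 0,  Ȟ^2 = 0

intersection data:
  U12={x1,x4,x5,x6,x10,x12} U13={x6,x12} U14={x4,x5,x6,x12} U23={x6,x7,x11,x12} U24={x4,x5,x6,x11,x12} U34={x6,x11,x12}
  U123={x6,x12} U124={x4,x5,x6,x12} U134={x6,x12} U234={x6,x11,x12}
  U1234={x6,x12}
components per intersection:
  U1: {x1,x10} {x4,x5,x6,x12}
  U2: {x1,x10} {x4,x5,x6,x8,x11,x12} {x7} {x9}
  U3: {x2,x3,x7,x11,x12} {x6}
  U4: {x4,x5,x6,x11,x12}
  U12: {x1,x10} {x4,x5,x6,x12}
  U13: {x6} {x12}
  U14: {x4,x5,x6,x12}
  U23: {x6} {x7} {x11,x12}
  U24: {x4,x5,x6,x11,x12}
  U34: {x6} {x11,x12}
  U123: {x6} {x12}
  U124: {x4,x5,x6,x12}
  U134: {x6} {x12}
  U234: {x6} {x11,x12}
  U1234: {x6} {x12}
C dims 9,11,7,2; δ0: rk 6, SNF 1^6; δ1: rk 5, SNF 1^5; δ2: rk 2, SNF 1^2
Ȟ^0 = (9 − 6) − 0 = 3, so Ȟ^0 ≅ Z^3
Ȟ^1 = (11 − 5) − 6 = 0, so Ȟ^1 ≅ 0
Ȟ^2 = (7 − 2) − 5 = 0, so Ȟ^2 ≅ 0


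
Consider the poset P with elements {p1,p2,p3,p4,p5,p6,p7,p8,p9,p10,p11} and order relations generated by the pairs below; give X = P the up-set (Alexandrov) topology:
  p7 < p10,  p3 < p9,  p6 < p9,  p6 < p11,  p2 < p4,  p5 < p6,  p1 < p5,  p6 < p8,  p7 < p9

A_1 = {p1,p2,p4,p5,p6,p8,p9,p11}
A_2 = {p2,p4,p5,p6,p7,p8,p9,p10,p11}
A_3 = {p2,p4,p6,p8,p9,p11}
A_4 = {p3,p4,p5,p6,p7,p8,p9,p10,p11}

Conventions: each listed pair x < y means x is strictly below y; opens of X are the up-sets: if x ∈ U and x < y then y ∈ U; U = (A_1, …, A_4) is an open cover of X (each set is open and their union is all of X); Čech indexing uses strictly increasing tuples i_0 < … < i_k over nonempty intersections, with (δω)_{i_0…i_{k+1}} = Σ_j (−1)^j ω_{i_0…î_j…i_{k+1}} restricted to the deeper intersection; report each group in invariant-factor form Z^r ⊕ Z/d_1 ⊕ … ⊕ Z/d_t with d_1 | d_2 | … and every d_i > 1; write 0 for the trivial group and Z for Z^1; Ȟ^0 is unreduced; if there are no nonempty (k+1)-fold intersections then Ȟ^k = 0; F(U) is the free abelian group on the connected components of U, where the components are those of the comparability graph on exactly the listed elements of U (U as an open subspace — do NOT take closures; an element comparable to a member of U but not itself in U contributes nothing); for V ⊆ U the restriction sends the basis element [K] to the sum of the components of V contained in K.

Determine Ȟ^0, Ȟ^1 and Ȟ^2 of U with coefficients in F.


Ȟ^0(U;F) ≅ Z^2, Ȟ^1(U;F) ≅ 0 and Ȟ^2(U;F) ≅ 0

nerve simplices:
  A12={p2,p4,p5,p6,p8,p9,p11} A13={p2,p4,p6,p8,p9,p11} A14={p4,p5,p6,p8,p9,p11} A23={p2,p4,p6,p8,p9,p11} A24={p4,p5,p6,p7,p8,p9,p10,p11} A34={p4,p6,p8,p9,p11}
  A123={p2,p4,p6,p8,p9,p11} A124={p4,p5,p6,p8,p9,p11} A134={p4,p6,p8,p9,p11} A234={p4,p6,p8,p9,p11}
  A1234={p4,p6,p8,p9,p11}
components per intersection:
  A1: {p1,p5,p6,p8,p9,p11} {p2,p4}
  A2: {p2,p4} {p5,p6,p7,p8,p9,p10,p11}
  A3: {p2,p4} {p6,p8,p9,p11}
  A4: {p3,p5,p6,p7,p8,p9,p10,p11} {p4}
  A12: {p2,p4} {p5,p6,p8,p9,p11}
  A13: {p2,p4} {p6,p8,p9,p11}
  A14: {p4} {p5,p6,p8,p9,p11}
  A23: {p2,p4} {p6,p8,p9,p11}
  A24: {p4} {p5,p6,p7,p8,p9,p10,p11}
  A34: {p4} {p6,p8,p9,p11}
  A123: {p2,p4} {p6,p8,p9,p11}
  A124: {p4} {p5,p6,p8,p9,p11}
  A134: {p4} {p6,p8,p9,p11}
  A234: {p4} {p6,p8,p9,p11}
  A1234: {p4} {p6,p8,p9,p11}
C dims 8,12,8,2; δ0: rk 6, SNF 1^6; δ1: rk 6, SNF 1^6; δ2: rk 2, SNF 1^2
degree 0: 8−6−0 = 2 → Ȟ^0 ≅ Z^2
degree 1: 12−6−6 = 0 → Ȟ^1 ≅ 0
degree 2: 8−2−6 = 0 → Ȟ^2 ≅ 0


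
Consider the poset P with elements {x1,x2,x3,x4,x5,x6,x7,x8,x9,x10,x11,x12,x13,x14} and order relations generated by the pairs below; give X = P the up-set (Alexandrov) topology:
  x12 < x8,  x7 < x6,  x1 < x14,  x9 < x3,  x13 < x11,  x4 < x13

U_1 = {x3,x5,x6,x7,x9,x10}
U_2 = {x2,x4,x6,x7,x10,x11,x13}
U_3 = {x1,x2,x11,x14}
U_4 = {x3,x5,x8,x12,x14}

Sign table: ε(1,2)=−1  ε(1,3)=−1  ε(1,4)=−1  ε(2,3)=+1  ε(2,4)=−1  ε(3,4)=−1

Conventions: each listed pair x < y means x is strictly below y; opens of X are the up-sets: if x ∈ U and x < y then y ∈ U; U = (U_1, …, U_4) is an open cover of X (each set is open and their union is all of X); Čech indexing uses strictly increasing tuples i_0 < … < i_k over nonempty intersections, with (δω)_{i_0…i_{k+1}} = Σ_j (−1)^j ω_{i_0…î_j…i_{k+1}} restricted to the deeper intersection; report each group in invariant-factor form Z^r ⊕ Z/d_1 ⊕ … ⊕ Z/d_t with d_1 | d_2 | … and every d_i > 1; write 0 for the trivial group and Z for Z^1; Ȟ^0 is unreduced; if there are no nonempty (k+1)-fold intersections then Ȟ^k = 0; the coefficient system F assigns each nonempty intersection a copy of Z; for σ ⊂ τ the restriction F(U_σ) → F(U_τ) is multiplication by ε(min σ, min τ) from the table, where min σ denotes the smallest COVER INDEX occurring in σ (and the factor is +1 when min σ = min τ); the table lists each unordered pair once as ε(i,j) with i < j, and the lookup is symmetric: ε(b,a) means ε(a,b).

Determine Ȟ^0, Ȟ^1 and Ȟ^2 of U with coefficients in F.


Ȟ^0 ≅ 0; Ȟ^1 ≅ Z/2; Ȟ^2 ≅ 0

nonempty overlaps:
  U12={x6,x7,x10} U14={x3,x5} U23={x2,x11} U34={x14}
C dims 4,4; δ0: rk 4, SNF 1^3·2
degree 0: 4−4−0 = 0 → Ȟ^0 ≅ 0
degree 1: 4−0−4 = 0 plus torsion [2] → Ȟ^1 ≅ Z/2
degree 2: 0−0−0 = 0 → Ȟ^2 ≅ 0


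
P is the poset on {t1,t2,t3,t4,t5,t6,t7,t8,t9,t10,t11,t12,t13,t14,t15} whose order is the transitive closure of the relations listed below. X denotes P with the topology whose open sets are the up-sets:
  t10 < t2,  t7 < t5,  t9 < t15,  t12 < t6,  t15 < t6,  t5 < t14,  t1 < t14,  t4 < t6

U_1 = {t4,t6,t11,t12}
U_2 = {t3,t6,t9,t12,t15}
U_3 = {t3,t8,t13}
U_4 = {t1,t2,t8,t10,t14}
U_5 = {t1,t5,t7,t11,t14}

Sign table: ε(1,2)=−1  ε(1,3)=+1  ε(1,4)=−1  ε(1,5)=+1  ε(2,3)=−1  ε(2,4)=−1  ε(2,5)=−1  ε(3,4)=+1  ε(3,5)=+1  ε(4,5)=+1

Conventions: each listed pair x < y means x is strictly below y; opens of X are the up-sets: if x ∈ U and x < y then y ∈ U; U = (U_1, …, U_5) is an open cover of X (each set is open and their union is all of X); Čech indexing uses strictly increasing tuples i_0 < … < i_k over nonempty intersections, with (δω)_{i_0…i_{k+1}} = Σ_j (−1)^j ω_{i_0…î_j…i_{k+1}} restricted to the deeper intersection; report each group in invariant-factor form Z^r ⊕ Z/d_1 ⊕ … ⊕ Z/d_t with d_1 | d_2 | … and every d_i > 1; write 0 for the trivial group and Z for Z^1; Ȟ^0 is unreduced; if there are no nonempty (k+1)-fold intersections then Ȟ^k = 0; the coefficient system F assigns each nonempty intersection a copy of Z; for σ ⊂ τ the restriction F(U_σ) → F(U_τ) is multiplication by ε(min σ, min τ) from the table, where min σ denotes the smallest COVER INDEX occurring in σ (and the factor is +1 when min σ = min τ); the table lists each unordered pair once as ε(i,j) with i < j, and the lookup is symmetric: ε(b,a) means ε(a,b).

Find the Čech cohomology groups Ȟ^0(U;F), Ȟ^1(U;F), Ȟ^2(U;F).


Ȟ^0(U;F) ≅ Z; Ȟ^1(U;F) ≅ Z; Ȟ^2(U;F) ≅ 0

nonempty overlaps:
  U12={t6,t12} U15={t11} U23={t3} U34={t8} U45={t1,t14}
C dims 5,5; δ0: rk 4, SNF 1^4
degree 0: 5−4−0 = 1 → Ȟ^0 ≅ Z
degree 1: 5−0−4 = 1 → Ȟ^1 ≅ Z
degree 2: 0−0−0 = 0 → Ȟ^2 ≅ 0


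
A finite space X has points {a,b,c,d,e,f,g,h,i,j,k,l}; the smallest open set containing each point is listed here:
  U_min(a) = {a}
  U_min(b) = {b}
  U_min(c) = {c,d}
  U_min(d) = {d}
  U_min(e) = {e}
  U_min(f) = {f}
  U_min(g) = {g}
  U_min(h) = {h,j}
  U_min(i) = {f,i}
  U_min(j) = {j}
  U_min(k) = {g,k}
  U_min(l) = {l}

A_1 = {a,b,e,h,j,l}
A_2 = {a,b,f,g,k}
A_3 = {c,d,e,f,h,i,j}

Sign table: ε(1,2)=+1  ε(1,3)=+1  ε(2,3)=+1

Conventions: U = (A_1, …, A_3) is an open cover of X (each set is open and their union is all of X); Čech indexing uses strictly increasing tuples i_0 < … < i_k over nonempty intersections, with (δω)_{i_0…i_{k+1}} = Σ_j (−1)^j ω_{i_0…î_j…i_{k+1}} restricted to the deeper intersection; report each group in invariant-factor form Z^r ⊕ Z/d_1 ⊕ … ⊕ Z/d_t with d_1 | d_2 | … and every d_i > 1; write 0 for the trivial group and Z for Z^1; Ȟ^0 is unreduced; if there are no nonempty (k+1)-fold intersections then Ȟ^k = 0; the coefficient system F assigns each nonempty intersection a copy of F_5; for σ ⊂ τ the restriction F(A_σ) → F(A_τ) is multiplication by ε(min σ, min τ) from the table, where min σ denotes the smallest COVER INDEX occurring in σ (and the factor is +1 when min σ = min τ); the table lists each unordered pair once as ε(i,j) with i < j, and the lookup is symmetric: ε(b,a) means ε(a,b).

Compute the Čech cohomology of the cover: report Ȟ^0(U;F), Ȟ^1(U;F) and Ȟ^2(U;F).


nerve simplices:
  A12={a,b} A13={e,h,j} A23={f}
C dims 3,3; δ0: rk_F5 2
degree 0: 3−2−0 = 1 → Ȟ^0 ≅ Z/5
degree 1: 3−0−2 = 1 → Ȟ^1 ≅ Z/5
degree 2: 0−0−0 = 0 → Ȟ^2 ≅ 0

Ȟ^0 ≅ Z/5; Ȟ^1 ≅ Z/5; Ȟ^2 ≅ 0


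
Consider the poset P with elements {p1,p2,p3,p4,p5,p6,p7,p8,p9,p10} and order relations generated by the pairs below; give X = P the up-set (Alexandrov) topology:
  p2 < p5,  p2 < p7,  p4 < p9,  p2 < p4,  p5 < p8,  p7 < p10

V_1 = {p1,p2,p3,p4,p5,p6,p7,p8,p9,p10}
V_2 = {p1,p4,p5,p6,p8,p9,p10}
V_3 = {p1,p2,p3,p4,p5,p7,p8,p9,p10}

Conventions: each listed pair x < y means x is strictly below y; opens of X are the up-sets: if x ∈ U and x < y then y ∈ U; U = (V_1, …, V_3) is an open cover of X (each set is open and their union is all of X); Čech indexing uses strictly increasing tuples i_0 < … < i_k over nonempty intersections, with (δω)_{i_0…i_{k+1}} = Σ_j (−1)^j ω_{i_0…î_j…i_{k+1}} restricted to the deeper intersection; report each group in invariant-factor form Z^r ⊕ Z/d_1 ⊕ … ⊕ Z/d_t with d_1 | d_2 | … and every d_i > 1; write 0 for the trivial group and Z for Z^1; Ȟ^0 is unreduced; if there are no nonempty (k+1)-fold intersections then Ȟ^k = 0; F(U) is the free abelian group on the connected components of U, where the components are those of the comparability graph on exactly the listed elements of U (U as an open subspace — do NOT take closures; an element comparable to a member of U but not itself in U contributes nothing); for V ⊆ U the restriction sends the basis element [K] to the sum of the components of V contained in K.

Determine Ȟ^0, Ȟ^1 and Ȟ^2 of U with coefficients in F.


nonempty overlaps:
  V12={p1,p4,p5,p6,p8,p9,p10} V13={p1,p2,p3,p4,p5,p7,p8,p9,p10} V23={p1,p4,p5,p8,p9,p10}
  V123={p1,p4,p5,p8,p9,p10}
components per intersection:
  V1: {p1} {p2,p4,p5,p7,p8,p9,p10} {p3} {p6}
  V2: {p1} {p4,p9} {p5,p8} {p6} {p10}
  V3: {p1} {p2,p4,p5,p7,p8,p9,p10} {p3}
  V12: {p1} {p4,p9} {p5,p8} {p6} {p10}
  V13: {p1} {p2,p4,p5,p7,p8,p9,p10} {p3}
  V23: {p1} {p4,p9} {p5,p8} {p10}
  V123: {p1} {p4,p9} {p5,p8} {p10}
C dims 12,12,4; δ0: rk 8, SNF 1^8; δ1: rk 4, SNF 1^4
degree 0: 12−8−0 = 4 → Ȟ^0 ≅ Z^4
degree 1: 12−4−8 = 0 → Ȟ^1 ≅ 0
degree 2: 4−0−4 = 0 → Ȟ^2 ≅ 0

Ȟ^0 ≅ Z^4,  Ȟ^1 ≅ 0,  Ȟ^2 ≅ 0


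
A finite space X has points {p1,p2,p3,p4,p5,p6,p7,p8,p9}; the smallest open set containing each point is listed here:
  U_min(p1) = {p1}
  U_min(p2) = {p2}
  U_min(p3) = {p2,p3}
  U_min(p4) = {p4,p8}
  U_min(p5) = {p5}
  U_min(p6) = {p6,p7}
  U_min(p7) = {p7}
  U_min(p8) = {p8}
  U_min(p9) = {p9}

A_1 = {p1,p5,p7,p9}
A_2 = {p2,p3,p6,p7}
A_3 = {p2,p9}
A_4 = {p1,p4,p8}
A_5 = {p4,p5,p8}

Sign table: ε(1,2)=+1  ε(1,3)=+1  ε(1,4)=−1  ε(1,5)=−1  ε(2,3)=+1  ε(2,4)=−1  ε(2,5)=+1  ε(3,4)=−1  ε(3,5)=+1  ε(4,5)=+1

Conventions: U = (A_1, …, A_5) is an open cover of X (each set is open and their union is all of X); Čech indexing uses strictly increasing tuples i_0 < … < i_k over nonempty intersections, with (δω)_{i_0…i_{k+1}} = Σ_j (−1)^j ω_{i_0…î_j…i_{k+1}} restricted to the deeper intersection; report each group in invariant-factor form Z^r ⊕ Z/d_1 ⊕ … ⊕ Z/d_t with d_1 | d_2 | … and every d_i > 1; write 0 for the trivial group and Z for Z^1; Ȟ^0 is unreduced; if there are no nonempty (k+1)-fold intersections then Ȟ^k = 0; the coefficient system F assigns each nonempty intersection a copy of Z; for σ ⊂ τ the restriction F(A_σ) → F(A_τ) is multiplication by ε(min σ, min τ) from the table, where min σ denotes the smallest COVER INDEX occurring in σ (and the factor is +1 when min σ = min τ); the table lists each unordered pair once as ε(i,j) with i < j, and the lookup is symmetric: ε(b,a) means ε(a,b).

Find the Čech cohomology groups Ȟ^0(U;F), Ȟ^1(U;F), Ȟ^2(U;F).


cover nerve:
  A12={p7} A13={p9} A14={p1} A15={p5} A23={p2} A45={p4,p8}
C dims 5,6; δ0: rk 4, SNF 1^4
Ȟ^0: (5−4)−0=1 ⇒ Z
Ȟ^1: (6−0)−4=2 ⇒ Z^2
Ȟ^2: (0−0)−0=0 ⇒ 0

Ȟ^0 = Z, Ȟ^1 = Z^2, Ȟ^2 = 0


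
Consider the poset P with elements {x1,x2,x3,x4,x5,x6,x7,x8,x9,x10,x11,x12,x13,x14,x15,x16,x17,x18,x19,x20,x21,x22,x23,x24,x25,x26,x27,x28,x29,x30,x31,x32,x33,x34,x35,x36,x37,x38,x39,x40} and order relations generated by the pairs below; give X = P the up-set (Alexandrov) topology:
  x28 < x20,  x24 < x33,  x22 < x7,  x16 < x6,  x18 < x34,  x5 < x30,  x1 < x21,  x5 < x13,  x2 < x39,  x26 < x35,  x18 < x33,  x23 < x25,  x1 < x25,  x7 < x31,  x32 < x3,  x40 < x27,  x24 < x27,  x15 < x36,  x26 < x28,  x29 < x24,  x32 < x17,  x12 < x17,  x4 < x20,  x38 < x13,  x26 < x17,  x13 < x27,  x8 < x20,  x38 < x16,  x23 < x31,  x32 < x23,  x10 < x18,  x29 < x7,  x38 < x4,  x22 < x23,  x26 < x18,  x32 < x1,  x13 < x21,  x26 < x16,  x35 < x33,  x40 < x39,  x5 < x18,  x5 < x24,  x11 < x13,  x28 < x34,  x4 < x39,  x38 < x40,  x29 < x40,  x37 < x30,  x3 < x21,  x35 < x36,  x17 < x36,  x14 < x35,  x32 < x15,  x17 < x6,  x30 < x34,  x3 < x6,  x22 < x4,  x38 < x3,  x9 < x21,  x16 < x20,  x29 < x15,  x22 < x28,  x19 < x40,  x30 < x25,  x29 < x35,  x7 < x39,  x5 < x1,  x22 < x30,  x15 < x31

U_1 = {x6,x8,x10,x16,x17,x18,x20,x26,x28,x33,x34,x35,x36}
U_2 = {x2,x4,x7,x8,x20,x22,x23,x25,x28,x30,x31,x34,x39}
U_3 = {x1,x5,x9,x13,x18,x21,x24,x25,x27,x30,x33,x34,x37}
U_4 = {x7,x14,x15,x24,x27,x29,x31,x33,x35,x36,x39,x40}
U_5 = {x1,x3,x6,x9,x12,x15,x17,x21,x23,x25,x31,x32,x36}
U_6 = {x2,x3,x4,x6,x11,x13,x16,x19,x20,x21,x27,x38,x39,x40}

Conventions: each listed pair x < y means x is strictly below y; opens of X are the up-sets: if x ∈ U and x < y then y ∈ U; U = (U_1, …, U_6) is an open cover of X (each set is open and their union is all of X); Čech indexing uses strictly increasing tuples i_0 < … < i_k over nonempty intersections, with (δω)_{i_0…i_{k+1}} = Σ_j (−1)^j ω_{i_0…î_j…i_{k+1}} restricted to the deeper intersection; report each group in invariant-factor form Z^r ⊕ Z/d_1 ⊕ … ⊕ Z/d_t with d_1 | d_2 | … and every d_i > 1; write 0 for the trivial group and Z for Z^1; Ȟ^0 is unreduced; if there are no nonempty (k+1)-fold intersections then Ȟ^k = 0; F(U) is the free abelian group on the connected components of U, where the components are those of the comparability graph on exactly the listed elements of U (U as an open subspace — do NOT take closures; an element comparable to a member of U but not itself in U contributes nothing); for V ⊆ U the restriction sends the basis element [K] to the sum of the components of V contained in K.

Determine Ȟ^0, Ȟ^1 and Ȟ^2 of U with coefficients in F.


nerve simplices:
  U12={x8,x20,x28,x34} U13={x18,x33,x34} U14={x33,x35,x36} U15={x6,x17,x36} U16={x6,x16,x20} U23={x25,x30,x34} U24={x7,x31,x39} U25={x23,x25,x31} U26={x2,x4,x20,x39} U34={x24,x27,x33} U35={x1,x9,x21,x25} U36={x13,x21,x27} U45={x15,x31,x36} U46={x27,x39,x40} U56={x3,x6,x21}
  U123={x34} U126={x20} U134={x33} U145={x36} U156={x6} U235={x25} U245={x31} U246={x39} U346={x27} U356={x21}
components per intersection:
  U1: {x6,x8,x10,x16,x17,x18,x20,x26,x28,x33,x34,x35,x36}
  U2: {x2,x4,x7,x8,x20,x22,x23,x25,x28,x30,x31,x34,x39}
  U3: {x1,x5,x9,x13,x18,x21,x24,x25,x27,x30,x33,x34,x37}
  U4: {x7,x14,x15,x24,x27,x29,x31,x33,x35,x36,x39,x40}
  U5: {x1,x3,x6,x9,x12,x15,x17,x21,x23,x25,x31,x32,x36}
  U6: {x2,x3,x4,x6,x11,x13,x16,x19,x20,x21,x27,x38,x39,x40}
  U12: {x8,x20,x28,x34}
  U13: {x18,x33,x34}
  U14: {x33,x35,x36}
  U15: {x6,x17,x36}
  U16: {x6,x16,x20}
  U23: {x25,x30,x34}
  U24: {x7,x31,x39}
  U25: {x23,x25,x31}
  U26: {x2,x4,x20,x39}
  U34: {x24,x27,x33}
  U35: {x1,x9,x21,x25}
  U36: {x13,x21,x27}
  U45: {x15,x31,x36}
  U46: {x27,x39,x40}
  U56: {x3,x6,x21}
  U123: {x34}
  U126: {x20}
  U134: {x33}
  U145: {x36}
  U156: {x6}
  U235: {x25}
  U245: {x31}
  U246: {x39}
  U346: {x27}
  U356: {x21}
C dims 6,15,10; δ0: rk 5, SNF 1^5; δ1: rk 10, SNF 1^9·2
degree 0: 6−5−0 = 1 → Ȟ^0 ≅ Z
degree 1: 15−10−5 = 0 → Ȟ^1 ≅ 0
degree 2: 10−0−10 = 0 plus torsion [2] → Ȟ^2 ≅ Z/2

Ȟ^0 ≅ Z, Ȟ^1 ≅ 0, Ȟ^2 ≅ Z/2


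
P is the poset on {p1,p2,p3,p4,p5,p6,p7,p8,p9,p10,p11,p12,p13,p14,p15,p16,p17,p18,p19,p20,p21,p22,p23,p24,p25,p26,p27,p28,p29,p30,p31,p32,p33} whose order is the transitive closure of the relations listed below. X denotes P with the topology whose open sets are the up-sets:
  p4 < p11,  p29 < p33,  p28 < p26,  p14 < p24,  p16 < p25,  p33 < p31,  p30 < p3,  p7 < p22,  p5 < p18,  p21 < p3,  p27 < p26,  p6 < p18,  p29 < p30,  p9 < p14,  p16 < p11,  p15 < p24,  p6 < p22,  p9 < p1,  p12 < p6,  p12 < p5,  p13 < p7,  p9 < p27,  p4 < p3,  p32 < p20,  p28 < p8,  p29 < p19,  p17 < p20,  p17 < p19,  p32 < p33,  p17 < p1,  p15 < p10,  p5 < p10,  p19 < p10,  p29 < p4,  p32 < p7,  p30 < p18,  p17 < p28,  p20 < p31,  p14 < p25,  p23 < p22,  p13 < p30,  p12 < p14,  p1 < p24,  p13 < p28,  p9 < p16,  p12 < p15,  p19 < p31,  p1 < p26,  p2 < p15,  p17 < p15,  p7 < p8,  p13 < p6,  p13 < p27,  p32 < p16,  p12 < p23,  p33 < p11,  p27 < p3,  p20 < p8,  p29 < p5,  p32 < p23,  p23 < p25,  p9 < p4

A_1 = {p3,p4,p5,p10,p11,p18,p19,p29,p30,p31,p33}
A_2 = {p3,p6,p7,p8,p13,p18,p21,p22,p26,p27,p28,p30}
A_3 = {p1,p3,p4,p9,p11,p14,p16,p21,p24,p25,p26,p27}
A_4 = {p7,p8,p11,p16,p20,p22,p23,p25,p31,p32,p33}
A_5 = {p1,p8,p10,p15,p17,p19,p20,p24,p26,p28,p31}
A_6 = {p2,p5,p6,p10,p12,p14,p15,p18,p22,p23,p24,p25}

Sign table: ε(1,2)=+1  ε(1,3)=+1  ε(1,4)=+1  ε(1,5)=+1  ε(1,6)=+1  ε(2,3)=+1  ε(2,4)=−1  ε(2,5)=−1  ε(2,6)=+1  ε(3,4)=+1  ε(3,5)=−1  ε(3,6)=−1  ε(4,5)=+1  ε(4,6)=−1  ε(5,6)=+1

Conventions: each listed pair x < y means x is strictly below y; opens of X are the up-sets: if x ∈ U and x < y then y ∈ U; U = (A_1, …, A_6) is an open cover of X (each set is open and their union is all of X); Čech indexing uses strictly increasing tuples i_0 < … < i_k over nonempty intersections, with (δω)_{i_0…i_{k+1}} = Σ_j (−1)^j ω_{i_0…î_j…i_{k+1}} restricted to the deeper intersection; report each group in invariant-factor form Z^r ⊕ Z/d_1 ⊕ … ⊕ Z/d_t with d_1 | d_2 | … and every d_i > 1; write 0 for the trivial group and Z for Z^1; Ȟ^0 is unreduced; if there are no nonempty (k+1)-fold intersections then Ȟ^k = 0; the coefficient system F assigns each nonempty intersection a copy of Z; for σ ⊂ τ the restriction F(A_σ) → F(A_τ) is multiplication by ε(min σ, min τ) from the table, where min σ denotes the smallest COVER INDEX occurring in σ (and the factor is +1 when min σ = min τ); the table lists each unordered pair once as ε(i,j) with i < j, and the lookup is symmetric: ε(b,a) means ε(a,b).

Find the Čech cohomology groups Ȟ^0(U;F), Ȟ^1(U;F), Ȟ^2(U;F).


nonempty overlaps:
  A12={p3,p18,p30} A13={p3,p4,p11} A14={p11,p31,p33} A15={p10,p19,p31} A16={p5,p10,p18} A23={p3,p21,p26,p27} A24={p7,p8,p22} A25={p8,p26,p28} A26={p6,p18,p22} A34={p11,p16,p25} A35={p1,p24,p26} A36={p14,p24,p25} A45={p8,p20,p31} A46={p22,p23,p25} A56={p10,p15,p24}
  A123={p3} A126={p18} A134={p11} A145={p31} A156={p10} A235={p26} A245={p8} A246={p22} A346={p25} A356={p24}
C dims 6,15,10; δ0: rk 6, SNF 1^5·2; δ1: rk 9, SNF 1^9
degree 0: 6−6−0 = 0 → Ȟ^0 ≅ 0
degree 1: 15−9−6 = 0 plus torsion [2] → Ȟ^1 ≅ Z/2
degree 2: 10−0−9 = 1 → Ȟ^2 ≅ Z

Ȟ^0 ≅ 0; Ȟ^1 ≅ Z/2; Ȟ^2 ≅ Z
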